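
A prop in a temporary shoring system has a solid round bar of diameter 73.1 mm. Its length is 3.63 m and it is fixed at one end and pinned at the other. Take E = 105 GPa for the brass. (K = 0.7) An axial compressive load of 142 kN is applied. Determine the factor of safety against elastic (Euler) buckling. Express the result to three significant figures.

I = πd⁴/64 = π×73.1⁴/64 = 1.402×10^6 mm⁴
I = 1.402×10^6 mm⁴ = 1.402×10^-6 m⁴
Effective length L_e = K·L = 0.7 × 3.63 = 2.541 m
P_cr = π²EI / L_e² = π² × 105×10⁹ × 1.402×10^-6 / 2.541² = 2.250×10^5 N
Factor of safety n = P_cr / P = 224.97 / 142 = 1.58

n ≈ 1.58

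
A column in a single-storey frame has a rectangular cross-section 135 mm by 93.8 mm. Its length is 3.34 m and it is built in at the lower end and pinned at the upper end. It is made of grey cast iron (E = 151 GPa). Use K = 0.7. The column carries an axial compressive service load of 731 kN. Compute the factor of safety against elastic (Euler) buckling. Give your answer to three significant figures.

Buckling occurs about the weak axis: I_min = h·b³/12 with b = 93.8 mm (the shorter side).
I_min = 135×93.8³/12 = 9.285×10^6 mm⁴
I = 9.285×10^6 mm⁴ = 9.285×10^-6 m⁴
Effective length L_e = K·L = 0.7 × 3.34 = 2.338 m
P_cr = π²EI / L_e² = π² × 151×10⁹ × 9.285×10^-6 / 2.338² = 2.531×10^6 N
Factor of safety n = P_cr / P = 2531.3 / 731 = 3.46

n ≈ 3.46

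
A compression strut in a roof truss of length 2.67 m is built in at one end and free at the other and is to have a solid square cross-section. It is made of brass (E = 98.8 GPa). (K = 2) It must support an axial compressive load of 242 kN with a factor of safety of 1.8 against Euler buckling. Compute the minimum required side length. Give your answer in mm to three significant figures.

Required P_cr = n·P = 1.8 × 242 = 435.6 kN
L_e = K·L = 2 × 2.67 = 5.340 m
Required I = P_cr·L_e²/(π²E) = 4.356×10^5 × 5.340² / (π² × 9.88×10^10) = 1.274×10^-5 m⁴
I_req = 1.274×10^7 mm⁴
Solid square: I = a⁴/12  ⇒  a = (12I)^(1/4) = (12×1.274×10^7)^(1/4) = 111 mm

a ≈ 111 mm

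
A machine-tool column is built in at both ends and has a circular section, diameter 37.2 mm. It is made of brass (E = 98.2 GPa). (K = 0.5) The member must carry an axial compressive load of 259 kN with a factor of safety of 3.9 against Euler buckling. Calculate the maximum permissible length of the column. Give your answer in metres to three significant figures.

L_max ≈ 0.601 m

I = πd⁴/64 = π×37.2⁴/64 = 9.400×10^4 mm⁴
I = 9.400×10^-8 m⁴
Required critical load P_cr = n·P = 3.9 × 259 = 1010 kN = 1.010×10^6 N
From P_cr = π²EI/(K·L)²:  L = (1/K)·√(π²EI/P_cr) = (1/0.5)·√(π²×9.82×10^10×9.400×10^-8/1.010×10^6)
L = 0.601 m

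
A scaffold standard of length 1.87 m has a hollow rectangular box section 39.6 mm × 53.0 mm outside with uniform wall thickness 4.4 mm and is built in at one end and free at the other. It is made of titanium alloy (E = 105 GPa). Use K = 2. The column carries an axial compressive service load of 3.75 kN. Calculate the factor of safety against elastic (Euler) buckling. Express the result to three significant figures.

Inner dimensions: h_i = 53.0 − 2×4.4 = 44.20 mm, b_i = 39.6 − 2×4.4 = 30.80 mm
Weak-axis I_min = (h_o·b_o³ − h_i·b_i³)/12 with b_o = 39.6, b_i = 30.80 mm (shorter outer/inner sides).
I_min = (53.0×39.6³ − 44.20×30.80³)/12 = 1.667×10^5 mm⁴
I = 1.667×10^5 mm⁴ = 1.667×10^-7 m⁴
Effective length L_e = K·L = 2 × 1.87 = 3.740 m
P_cr = π²EI / L_e² = π² × 105×10⁹ × 1.667×10^-7 / 3.740² = 1.235×10^4 N
Factor of safety n = P_cr / P = 12.347 / 3.75 = 3.29

n ≈ 3.29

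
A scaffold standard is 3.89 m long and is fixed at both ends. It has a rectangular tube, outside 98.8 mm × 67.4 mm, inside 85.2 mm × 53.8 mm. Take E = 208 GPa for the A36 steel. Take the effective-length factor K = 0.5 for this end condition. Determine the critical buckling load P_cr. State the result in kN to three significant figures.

P_cr ≈ 768 kN

Weak-axis I_min = (h_o·b_o³ − h_i·b_i³)/12 with b_o = 67.4, b_i = 53.80 mm (shorter outer/inner sides).
I_min = (98.8×67.4³ − 85.20×53.80³)/12 = 1.415×10^6 mm⁴
I = 1.415×10^6 mm⁴ = 1.415×10^-6 m⁴
Effective length L_e = K·L = 0.5 × 3.89 = 1.945 m
P_cr = π²EI / L_e² = π² × 208×10⁹ × 1.415×10^-6 / 1.945² = 7.680×10^5 N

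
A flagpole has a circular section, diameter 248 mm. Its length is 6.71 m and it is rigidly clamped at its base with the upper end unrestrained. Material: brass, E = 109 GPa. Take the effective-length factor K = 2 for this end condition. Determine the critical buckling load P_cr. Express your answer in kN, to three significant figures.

I = πd⁴/64 = π×248⁴/64 = 1.857×10^8 mm⁴
I = 1.857×10^8 mm⁴ = 1.857×10^-4 m⁴
Effective length L_e = K·L = 2 × 6.71 = 13.42 m
P_cr = π²EI / L_e² = π² × 109×10⁹ × 1.857×10^-4 / 13.42² = 1.109×10^6 N

P_cr ≈ 1110 kN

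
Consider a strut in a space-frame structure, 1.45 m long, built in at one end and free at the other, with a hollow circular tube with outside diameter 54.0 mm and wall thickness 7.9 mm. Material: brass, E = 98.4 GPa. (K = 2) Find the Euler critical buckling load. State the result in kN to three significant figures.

P_cr ≈ 36.1 kN

Inner diameter d_i = 54.0 − 2×7.9 = 38.20 mm
I = π(d_o⁴ − d_i⁴)/64 = π(54.0⁴ − 38.20⁴)/64 = 3.129×10^5 mm⁴
I = 3.129×10^5 mm⁴ = 3.129×10^-7 m⁴
Effective length L_e = K·L = 2 × 1.45 = 2.900 m
P_cr = π²EI / L_e² = π² × 98.4×10⁹ × 3.129×10^-7 / 2.900² = 3.613×10^4 N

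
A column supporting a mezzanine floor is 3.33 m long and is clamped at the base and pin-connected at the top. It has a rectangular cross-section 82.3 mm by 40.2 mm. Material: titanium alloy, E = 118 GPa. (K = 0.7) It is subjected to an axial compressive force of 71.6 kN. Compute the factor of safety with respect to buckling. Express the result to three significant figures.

n ≈ 1.33

Buckling occurs about the weak axis: I_min = h·b³/12 with b = 40.2 mm (the shorter side).
I_min = 82.3×40.2³/12 = 4.456×10^5 mm⁴
I = 4.456×10^5 mm⁴ = 4.456×10^-7 m⁴
Effective length L_e = K·L = 0.7 × 3.33 = 2.331 m
P_cr = π²EI / L_e² = π² × 118×10⁹ × 4.456×10^-7 / 2.331² = 9.550×10^4 N
Factor of safety n = P_cr / P = 95.498 / 71.6 = 1.33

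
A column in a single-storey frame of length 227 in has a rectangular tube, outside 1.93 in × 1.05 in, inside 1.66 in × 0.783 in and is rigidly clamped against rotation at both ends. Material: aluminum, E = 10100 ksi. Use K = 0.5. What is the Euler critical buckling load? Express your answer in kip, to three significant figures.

Weak-axis I_min = (h_o·b_o³ − h_i·b_i³)/12 with b_o = 1.05, b_i = 0.7830 in (shorter outer/inner sides).
I_min = (1.93×1.05³ − 1.660×0.7830³)/12 = 0.1198 in⁴
Effective length L_e = K·L = 0.5 × 227 = 113.5 in
P_cr = π²EI / L_e² = π² × 10100×10³ × 0.1198 / 113.5² = 926.8 lb

P_cr ≈ 0.927 kip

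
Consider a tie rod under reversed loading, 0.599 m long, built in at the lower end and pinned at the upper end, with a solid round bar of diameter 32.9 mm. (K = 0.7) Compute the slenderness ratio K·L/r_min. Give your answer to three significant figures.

λ ≈ 51.0

For a solid circle r = d/4 = 32.9/4 = 8.225 mm
L_e = K·L = 0.7 × 0.599 m = 0.4193 m = 419.30 mm
λ = L_e / r_min = 419.30 / 8.225 = 51.0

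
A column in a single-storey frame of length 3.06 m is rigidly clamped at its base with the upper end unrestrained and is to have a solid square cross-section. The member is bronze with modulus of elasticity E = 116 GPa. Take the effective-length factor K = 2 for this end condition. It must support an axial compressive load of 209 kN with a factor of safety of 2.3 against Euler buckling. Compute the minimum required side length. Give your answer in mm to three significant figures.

Required P_cr = n·P = 2.3 × 209 = 480.7 kN
L_e = K·L = 2 × 3.06 = 6.120 m
Required I = P_cr·L_e²/(π²E) = 4.807×10^5 × 6.120² / (π² × 1.16×10^11) = 1.573×10^-5 m⁴
I_req = 1.573×10^7 mm⁴
Solid square: I = a⁴/12  ⇒  a = (12I)^(1/4) = (12×1.573×10^7)^(1/4) = 117 mm

a ≈ 117 mm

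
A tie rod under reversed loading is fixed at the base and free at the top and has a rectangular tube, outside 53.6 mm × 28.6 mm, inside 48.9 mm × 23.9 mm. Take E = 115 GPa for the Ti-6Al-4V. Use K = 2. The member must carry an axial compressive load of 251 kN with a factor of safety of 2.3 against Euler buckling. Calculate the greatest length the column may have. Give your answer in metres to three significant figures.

Weak-axis I_min = (h_o·b_o³ − h_i·b_i³)/12 with b_o = 28.6, b_i = 23.90 mm (shorter outer/inner sides).
I_min = (53.6×28.6³ − 48.90×23.90³)/12 = 4.886×10^4 mm⁴
I = 4.886×10^-8 m⁴
Required critical load P_cr = n·P = 2.3 × 251 = 577.3 kN = 5.773×10^5 N
From P_cr = π²EI/(K·L)²:  L = (1/K)·√(π²EI/P_cr) = (1/2)·√(π²×1.15×10^11×4.886×10^-8/5.773×10^5)
L = 0.155 m

L_max ≈ 0.155 m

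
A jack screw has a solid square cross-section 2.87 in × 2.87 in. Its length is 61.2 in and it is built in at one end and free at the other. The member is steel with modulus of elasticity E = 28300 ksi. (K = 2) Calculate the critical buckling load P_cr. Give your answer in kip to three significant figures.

I = a⁴/12 = 2.87⁴/12 = 5.654 in⁴
Effective length L_e = K·L = 2 × 61.2 = 122.4 in
P_cr = π²EI / L_e² = π² × 28300×10³ × 5.654 / 122.4² = 1.054×10^5 lb

P_cr ≈ 105 kip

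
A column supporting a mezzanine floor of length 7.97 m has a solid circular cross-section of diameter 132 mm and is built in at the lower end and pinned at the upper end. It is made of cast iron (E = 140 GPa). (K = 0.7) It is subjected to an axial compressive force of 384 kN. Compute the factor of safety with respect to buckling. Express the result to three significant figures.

I = πd⁴/64 = π×132⁴/64 = 1.490×10^7 mm⁴
I = 1.490×10^7 mm⁴ = 1.490×10^-5 m⁴
Effective length L_e = K·L = 0.7 × 7.97 = 5.579 m
P_cr = π²EI / L_e² = π² × 140×10⁹ × 1.490×10^-5 / 5.579² = 6.616×10^5 N
Factor of safety n = P_cr / P = 661.58 / 384 = 1.72

n ≈ 1.72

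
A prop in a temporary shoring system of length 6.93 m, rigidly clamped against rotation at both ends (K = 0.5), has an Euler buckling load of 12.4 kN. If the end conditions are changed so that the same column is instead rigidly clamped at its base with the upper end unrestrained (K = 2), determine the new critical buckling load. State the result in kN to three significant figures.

P_cr ∝ 1/K², so P_cr,new = P_cr,old × (K_old/K_new)² = 12.4 × (0.5/2)²
= 12.4 × 0.06250 = 0.775 kN

P_cr ≈ 0.775 kN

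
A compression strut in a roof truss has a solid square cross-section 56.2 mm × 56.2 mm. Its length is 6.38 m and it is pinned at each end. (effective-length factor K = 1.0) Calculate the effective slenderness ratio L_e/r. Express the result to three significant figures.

For a square r = a/√12 = 56.2/√12 = 16.22 mm
L_e = K·L = 1 × 6.38 m = 6.380 m = 6380.0 mm
λ = L_e / r_min = 6380.0 / 16.22 = 393

λ ≈ 393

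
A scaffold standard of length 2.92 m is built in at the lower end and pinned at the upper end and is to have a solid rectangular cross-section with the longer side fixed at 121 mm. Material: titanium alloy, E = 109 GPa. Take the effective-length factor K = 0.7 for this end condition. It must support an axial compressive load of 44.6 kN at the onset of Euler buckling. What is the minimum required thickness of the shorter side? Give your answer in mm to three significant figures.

b ≈ 25.8 mm

L_e = K·L = 0.7 × 2.92 = 2.044 m
Required I = P_cr·L_e²/(π²E) = 4.460×10^4 × 2.044² / (π² × 1.09×10^11) = 1.732×10^-7 m⁴
I_req = 1.732×10^5 mm⁴
Rectangle, weak axis: I_min = h·b³/12 with h = 121 mm fixed  ⇒  b = (12I/h)^(1/3) = 25.8 mm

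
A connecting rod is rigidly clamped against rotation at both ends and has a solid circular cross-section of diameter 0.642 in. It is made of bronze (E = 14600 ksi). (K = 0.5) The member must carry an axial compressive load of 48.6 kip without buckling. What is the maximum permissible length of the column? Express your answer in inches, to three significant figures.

L_max ≈ 9.94 in

I = πd⁴/64 = π×0.642⁴/64 = 8.339×10^-3 in⁴
At the buckling limit P_cr = P = 4.860×10^4 lb
From P_cr = π²EI/(K·L)²:  L = (1/K)·√(π²EI/P_cr) = (1/0.5)·√(π²×1.46×10^7×8.339×10^-3/4.860×10^4)
L = 9.94 in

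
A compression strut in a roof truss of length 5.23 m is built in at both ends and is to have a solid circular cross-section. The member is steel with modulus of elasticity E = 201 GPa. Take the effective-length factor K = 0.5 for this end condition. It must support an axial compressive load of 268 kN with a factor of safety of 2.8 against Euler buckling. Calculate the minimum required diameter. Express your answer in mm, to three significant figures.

Required P_cr = n·P = 2.8 × 268 = 750.4 kN
L_e = K·L = 0.5 × 5.23 = 2.615 m
Required I = P_cr·L_e²/(π²E) = 7.504×10^5 × 2.615² / (π² × 2.01×10^11) = 2.587×10^-6 m⁴
I_req = 2.587×10^6 mm⁴
Solid circle: I = πd⁴/64  ⇒  d = (64I/π)^(1/4) = (64×2.587×10^6/π)^(1/4) = 85.2 mm

d ≈ 85.2 mm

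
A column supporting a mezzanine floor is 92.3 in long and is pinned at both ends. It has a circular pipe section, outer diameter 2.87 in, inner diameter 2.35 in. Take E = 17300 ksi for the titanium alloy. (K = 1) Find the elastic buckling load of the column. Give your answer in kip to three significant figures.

P_cr ≈ 36.7 kip

d_o = 2.87 in, d_i = 2.35 in
I = π(d_o⁴ − d_i⁴)/64 = π(2.87⁴ − 2.350⁴)/64 = 1.833 in⁴
Effective length L_e = K·L = 1 × 92.3 = 92.30 in
P_cr = π²EI / L_e² = π² × 17300×10³ × 1.833 / 92.30² = 3.674×10^4 lb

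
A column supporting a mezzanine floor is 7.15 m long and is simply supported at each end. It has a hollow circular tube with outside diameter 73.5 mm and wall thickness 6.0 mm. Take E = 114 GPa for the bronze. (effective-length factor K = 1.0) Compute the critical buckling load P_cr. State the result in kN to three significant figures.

P_cr ≈ 16.1 kN

Inner diameter d_i = 73.5 − 2×6.0 = 61.50 mm
I = π(d_o⁴ − d_i⁴)/64 = π(73.5⁴ − 61.50⁴)/64 = 7.304×10^5 mm⁴
I = 7.304×10^5 mm⁴ = 7.304×10^-7 m⁴
Effective length L_e = K·L = 1 × 7.15 = 7.150 m
P_cr = π²EI / L_e² = π² × 114×10⁹ × 7.304×10^-7 / 7.150² = 1.607×10^4 N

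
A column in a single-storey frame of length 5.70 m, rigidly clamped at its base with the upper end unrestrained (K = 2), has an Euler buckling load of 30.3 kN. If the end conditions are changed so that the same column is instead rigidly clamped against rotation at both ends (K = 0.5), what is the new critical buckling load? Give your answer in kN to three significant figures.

P_cr ≈ 485 kN

P_cr ∝ 1/K², so P_cr,new = P_cr,old × (K_old/K_new)² = 30.3 × (2/0.5)²
= 30.3 × 16.00 = 485 kN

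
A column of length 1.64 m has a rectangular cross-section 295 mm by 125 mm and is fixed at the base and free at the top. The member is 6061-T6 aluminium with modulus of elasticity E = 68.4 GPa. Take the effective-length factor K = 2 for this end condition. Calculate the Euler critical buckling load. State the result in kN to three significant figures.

Buckling occurs about the weak axis: I_min = h·b³/12 with b = 125 mm (the shorter side).
I_min = 295×125³/12 = 4.801×10^7 mm⁴
I = 4.801×10^7 mm⁴ = 4.801×10^-5 m⁴
Effective length L_e = K·L = 2 × 1.64 = 3.280 m
P_cr = π²EI / L_e² = π² × 68.4×10⁹ × 4.801×10^-5 / 3.280² = 3.013×10^6 N

P_cr ≈ 3010 kN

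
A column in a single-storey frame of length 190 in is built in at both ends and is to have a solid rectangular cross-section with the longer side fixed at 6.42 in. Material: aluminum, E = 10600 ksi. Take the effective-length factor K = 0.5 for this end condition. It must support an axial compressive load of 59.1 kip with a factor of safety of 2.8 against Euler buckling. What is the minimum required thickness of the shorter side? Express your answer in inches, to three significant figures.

b ≈ 2.99 in

Required P_cr = n·P = 2.8 × 59.1 = 165.5 kip
L_e = K·L = 0.5 × 190 = 95.00 in
Required I = P_cr·L_e²/(π²E) = 1.655×10^5 × 95.00² / (π² × 1.06×10^7) = 14.28 in⁴
Rectangle, weak axis: I_min = h·b³/12 with h = 6.42 in fixed  ⇒  b = (12I/h)^(1/3) = 2.99 in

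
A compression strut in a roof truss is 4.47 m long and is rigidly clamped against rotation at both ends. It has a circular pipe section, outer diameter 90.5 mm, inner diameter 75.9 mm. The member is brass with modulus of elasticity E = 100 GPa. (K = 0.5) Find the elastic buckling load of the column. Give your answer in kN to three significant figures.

d_o = 90.5 mm, d_i = 75.9 mm
I = π(d_o⁴ − d_i⁴)/64 = π(90.5⁴ − 75.90⁴)/64 = 1.664×10^6 mm⁴
I = 1.664×10^6 mm⁴ = 1.664×10^-6 m⁴
Effective length L_e = K·L = 0.5 × 4.47 = 2.235 m
P_cr = π²EI / L_e² = π² × 100×10⁹ × 1.664×10^-6 / 2.235² = 3.287×10^5 N

P_cr ≈ 329 kN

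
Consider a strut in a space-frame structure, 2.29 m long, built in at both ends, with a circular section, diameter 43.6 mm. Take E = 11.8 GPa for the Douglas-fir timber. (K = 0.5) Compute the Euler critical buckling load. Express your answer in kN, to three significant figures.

P_cr ≈ 15.8 kN

I = πd⁴/64 = π×43.6⁴/64 = 1.774×10^5 mm⁴
I = 1.774×10^5 mm⁴ = 1.774×10^-7 m⁴
Effective length L_e = K·L = 0.5 × 2.29 = 1.145 m
P_cr = π²EI / L_e² = π² × 11.8×10⁹ × 1.774×10^-7 / 1.145² = 1.576×10^4 N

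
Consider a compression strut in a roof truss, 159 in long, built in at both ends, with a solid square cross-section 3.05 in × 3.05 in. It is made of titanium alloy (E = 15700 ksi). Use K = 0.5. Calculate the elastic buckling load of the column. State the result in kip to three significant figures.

P_cr ≈ 177 kip

I = a⁴/12 = 3.05⁴/12 = 7.211 in⁴
Effective length L_e = K·L = 0.5 × 159 = 79.50 in
P_cr = π²EI / L_e² = π² × 15700×10³ × 7.211 / 79.50² = 1.768×10^5 lb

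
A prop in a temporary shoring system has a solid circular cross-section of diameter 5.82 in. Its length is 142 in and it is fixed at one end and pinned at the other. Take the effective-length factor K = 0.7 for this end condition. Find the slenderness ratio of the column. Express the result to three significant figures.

For a solid circle r = d/4 = 5.82/4 = 1.455 in
L_e = K·L = 0.7 × 142 = 99.40 in
λ = L_e / r_min = 99.400 / 1.455 = 68.3

λ ≈ 68.3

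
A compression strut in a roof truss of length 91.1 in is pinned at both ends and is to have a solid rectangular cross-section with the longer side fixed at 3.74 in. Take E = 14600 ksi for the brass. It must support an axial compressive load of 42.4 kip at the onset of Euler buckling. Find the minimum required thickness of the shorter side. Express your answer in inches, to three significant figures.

b ≈ 1.99 in

L_e = K·L = 1 × 91.1 = 91.10 in
Required I = P_cr·L_e²/(π²E) = 4.240×10^4 × 91.10² / (π² × 1.46×10^7) = 2.442 in⁴
Rectangle, weak axis: I_min = h·b³/12 with h = 3.74 in fixed  ⇒  b = (12I/h)^(1/3) = 1.99 in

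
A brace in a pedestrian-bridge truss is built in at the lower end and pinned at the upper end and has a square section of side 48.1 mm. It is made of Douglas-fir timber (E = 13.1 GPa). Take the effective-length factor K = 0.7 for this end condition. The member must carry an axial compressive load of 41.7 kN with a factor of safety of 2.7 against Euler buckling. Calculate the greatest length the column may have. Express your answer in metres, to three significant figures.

L_max ≈ 1.02 m

I = a⁴/12 = 48.1⁴/12 = 4.461×10^5 mm⁴
I = 4.461×10^-7 m⁴
Required critical load P_cr = n·P = 2.7 × 41.7 = 112.6 kN = 1.126×10^5 N
From P_cr = π²EI/(K·L)²:  L = (1/K)·√(π²EI/P_cr) = (1/0.7)·√(π²×1.31×10^10×4.461×10^-7/1.126×10^5)
L = 1.02 m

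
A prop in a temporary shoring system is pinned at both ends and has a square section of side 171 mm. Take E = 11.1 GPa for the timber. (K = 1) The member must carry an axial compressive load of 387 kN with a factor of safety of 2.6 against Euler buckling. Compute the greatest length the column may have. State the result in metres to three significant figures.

L_max ≈ 2.79 m

I = a⁴/12 = 171⁴/12 = 7.125×10^7 mm⁴
I = 7.125×10^-5 m⁴
Required critical load P_cr = n·P = 2.6 × 387 = 1006 kN = 1.006×10^6 N
From P_cr = π²EI/(K·L)²:  L = (1/K)·√(π²EI/P_cr) = (1/1)·√(π²×1.11×10^10×7.125×10^-5/1.006×10^6)
L = 2.79 m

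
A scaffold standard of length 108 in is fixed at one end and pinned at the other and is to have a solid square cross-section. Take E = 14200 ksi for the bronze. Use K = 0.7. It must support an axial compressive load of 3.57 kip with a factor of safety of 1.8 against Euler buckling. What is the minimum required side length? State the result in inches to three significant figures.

Required P_cr = n·P = 1.8 × 3.57 = 6.426 kip
L_e = K·L = 0.7 × 108 = 75.60 in
Required I = P_cr·L_e²/(π²E) = 6.426×10^3 × 75.60² / (π² × 1.42×10^7) = 0.2621 in⁴
Solid square: I = a⁴/12  ⇒  a = (12I)^(1/4) = (12×0.2621)^(1/4) = 1.33 in

a ≈ 1.33 in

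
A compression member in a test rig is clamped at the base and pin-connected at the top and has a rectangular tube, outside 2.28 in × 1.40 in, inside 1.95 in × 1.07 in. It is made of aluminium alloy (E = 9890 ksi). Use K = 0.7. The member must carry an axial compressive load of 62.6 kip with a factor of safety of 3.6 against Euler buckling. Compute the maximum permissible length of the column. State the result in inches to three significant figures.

Weak-axis I_min = (h_o·b_o³ − h_i·b_i³)/12 with b_o = 1.40, b_i = 1.070 in (shorter outer/inner sides).
I_min = (2.28×1.40³ − 1.950×1.070³)/12 = 0.3223 in⁴
Required critical load P_cr = n·P = 3.6 × 62.6 = 225.4 kip = 2.254×10^5 lb
From P_cr = π²EI/(K·L)²:  L = (1/K)·√(π²EI/P_cr) = (1/0.7)·√(π²×9.89×10^6×0.3223/2.254×10^5)
L = 16.9 in

L_max ≈ 16.9 in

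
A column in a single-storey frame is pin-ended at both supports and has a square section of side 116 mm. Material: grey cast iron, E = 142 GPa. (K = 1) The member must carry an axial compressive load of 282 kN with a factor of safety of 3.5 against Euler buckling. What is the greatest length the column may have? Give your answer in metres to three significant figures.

I = a⁴/12 = 116⁴/12 = 1.509×10^7 mm⁴
I = 1.509×10^-5 m⁴
Required critical load P_cr = n·P = 3.5 × 282 = 987.0 kN = 9.870×10^5 N
From P_cr = π²EI/(K·L)²:  L = (1/K)·√(π²EI/P_cr) = (1/1)·√(π²×1.42×10^11×1.509×10^-5/9.870×10^5)
L = 4.63 m

L_max ≈ 4.63 m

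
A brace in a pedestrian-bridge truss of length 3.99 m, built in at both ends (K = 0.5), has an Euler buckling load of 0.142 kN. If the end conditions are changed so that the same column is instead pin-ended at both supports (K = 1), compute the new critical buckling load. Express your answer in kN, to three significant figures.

P_cr ∝ 1/K², so P_cr,new = P_cr,old × (K_old/K_new)² = 0.142 × (0.5/1)²
= 0.142 × 0.2500 = 0.0355 kN

P_cr ≈ 0.0355 kN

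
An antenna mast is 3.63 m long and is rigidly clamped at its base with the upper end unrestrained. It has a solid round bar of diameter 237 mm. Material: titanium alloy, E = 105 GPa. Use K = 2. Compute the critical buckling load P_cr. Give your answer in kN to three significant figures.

P_cr ≈ 3040 kN

I = πd⁴/64 = π×237⁴/64 = 1.549×10^8 mm⁴
I = 1.549×10^8 mm⁴ = 1.549×10^-4 m⁴
Effective length L_e = K·L = 2 × 3.63 = 7.260 m
P_cr = π²EI / L_e² = π² × 105×10⁹ × 1.549×10^-4 / 7.260² = 3.045×10^6 N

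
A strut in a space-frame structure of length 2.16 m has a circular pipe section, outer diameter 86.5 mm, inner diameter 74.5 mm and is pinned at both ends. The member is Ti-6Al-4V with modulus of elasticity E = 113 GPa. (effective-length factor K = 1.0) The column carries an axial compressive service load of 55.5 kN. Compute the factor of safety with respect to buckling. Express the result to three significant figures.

d_o = 86.5 mm, d_i = 74.5 mm
I = π(d_o⁴ − d_i⁴)/64 = π(86.5⁴ − 74.50⁴)/64 = 1.236×10^6 mm⁴
I = 1.236×10^6 mm⁴ = 1.236×10^-6 m⁴
Effective length L_e = K·L = 1 × 2.16 = 2.160 m
P_cr = π²EI / L_e² = π² × 113×10⁹ × 1.236×10^-6 / 2.160² = 2.954×10^5 N
Factor of safety n = P_cr / P = 295.44 / 55.5 = 5.32

n ≈ 5.32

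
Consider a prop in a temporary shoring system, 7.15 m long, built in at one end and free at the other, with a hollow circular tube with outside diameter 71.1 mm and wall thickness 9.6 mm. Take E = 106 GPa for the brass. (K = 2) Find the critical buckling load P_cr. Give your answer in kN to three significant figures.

Inner diameter d_i = 71.1 − 2×9.6 = 51.90 mm
I = π(d_o⁴ − d_i⁴)/64 = π(71.1⁴ − 51.90⁴)/64 = 8.983×10^5 mm⁴
I = 8.983×10^5 mm⁴ = 8.983×10^-7 m⁴
Effective length L_e = K·L = 2 × 7.15 = 14.30 m
P_cr = π²EI / L_e² = π² × 106×10⁹ × 8.983×10^-7 / 14.30² = 4.596×10^3 N

P_cr ≈ 4.60 kN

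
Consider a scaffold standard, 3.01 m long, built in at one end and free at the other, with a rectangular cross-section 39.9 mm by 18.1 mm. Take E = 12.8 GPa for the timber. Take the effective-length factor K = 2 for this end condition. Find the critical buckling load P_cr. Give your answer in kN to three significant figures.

P_cr ≈ 0.0687 kN

Buckling occurs about the weak axis: I_min = h·b³/12 with b = 18.1 mm (the shorter side).
I_min = 39.9×18.1³/12 = 1.972×10^4 mm⁴
I = 1.972×10^4 mm⁴ = 1.972×10^-8 m⁴
Effective length L_e = K·L = 2 × 3.01 = 6.020 m
P_cr = π²EI / L_e² = π² × 12.8×10⁹ × 1.972×10^-8 / 6.020² = 68.73 N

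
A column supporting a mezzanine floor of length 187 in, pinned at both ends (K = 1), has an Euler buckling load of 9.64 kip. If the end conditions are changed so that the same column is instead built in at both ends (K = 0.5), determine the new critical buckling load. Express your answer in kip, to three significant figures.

P_cr ≈ 38.6 kip

P_cr ∝ 1/K², so P_cr,new = P_cr,old × (K_old/K_new)² = 9.64 × (1/0.5)²
= 9.64 × 4.000 = 38.6 kip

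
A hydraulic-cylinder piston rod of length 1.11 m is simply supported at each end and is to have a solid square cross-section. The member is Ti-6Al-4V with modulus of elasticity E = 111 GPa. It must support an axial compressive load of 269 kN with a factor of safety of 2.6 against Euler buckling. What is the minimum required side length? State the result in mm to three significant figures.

Required P_cr = n·P = 2.6 × 269 = 699.4 kN
L_e = K·L = 1 × 1.11 = 1.110 m
Required I = P_cr·L_e²/(π²E) = 6.994×10^5 × 1.110² / (π² × 1.11×10^11) = 7.866×10^-7 m⁴
I_req = 7.866×10^5 mm⁴
Solid square: I = a⁴/12  ⇒  a = (12I)^(1/4) = (12×7.866×10^5)^(1/4) = 55.4 mm

a ≈ 55.4 mm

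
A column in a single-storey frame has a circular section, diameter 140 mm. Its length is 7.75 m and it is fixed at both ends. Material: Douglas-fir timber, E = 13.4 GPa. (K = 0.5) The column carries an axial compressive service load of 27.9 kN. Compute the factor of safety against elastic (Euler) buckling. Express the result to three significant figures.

I = πd⁴/64 = π×140⁴/64 = 1.886×10^7 mm⁴
I = 1.886×10^7 mm⁴ = 1.886×10^-5 m⁴
Effective length L_e = K·L = 0.5 × 7.75 = 3.875 m
P_cr = π²EI / L_e² = π² × 13.4×10⁹ × 1.886×10^-5 / 3.875² = 1.661×10^5 N
Factor of safety n = P_cr / P = 166.09 / 27.9 = 5.95

n ≈ 5.95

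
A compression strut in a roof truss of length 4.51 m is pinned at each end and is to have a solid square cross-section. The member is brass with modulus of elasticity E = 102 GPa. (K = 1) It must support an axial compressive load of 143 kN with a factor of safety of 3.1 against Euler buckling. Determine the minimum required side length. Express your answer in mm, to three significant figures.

a ≈ 102 mm

Required P_cr = n·P = 3.1 × 143 = 443.3 kN
L_e = K·L = 1 × 4.51 = 4.510 m
Required I = P_cr·L_e²/(π²E) = 4.433×10^5 × 4.510² / (π² × 1.02×10^11) = 8.957×10^-6 m⁴
I_req = 8.957×10^6 mm⁴
Solid square: I = a⁴/12  ⇒  a = (12I)^(1/4) = (12×8.957×10^6)^(1/4) = 102 mm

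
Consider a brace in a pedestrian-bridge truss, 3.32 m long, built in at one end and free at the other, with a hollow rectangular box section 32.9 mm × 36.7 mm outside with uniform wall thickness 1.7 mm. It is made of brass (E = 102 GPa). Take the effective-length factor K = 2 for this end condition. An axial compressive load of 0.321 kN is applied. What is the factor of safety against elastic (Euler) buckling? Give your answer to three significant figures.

n ≈ 2.68

Inner dimensions: h_i = 36.7 − 2×1.7 = 33.30 mm, b_i = 32.9 − 2×1.7 = 29.50 mm
Weak-axis I_min = (h_o·b_o³ − h_i·b_i³)/12 with b_o = 32.9, b_i = 29.50 mm (shorter outer/inner sides).
I_min = (36.7×32.9³ − 33.30×29.50³)/12 = 3.767×10^4 mm⁴
I = 3.767×10^4 mm⁴ = 3.767×10^-8 m⁴
Effective length L_e = K·L = 2 × 3.32 = 6.640 m
P_cr = π²EI / L_e² = π² × 102×10⁹ × 3.767×10^-8 / 6.640² = 860.1 N
Factor of safety n = P_cr / P = 0.86013 / 0.321 = 2.68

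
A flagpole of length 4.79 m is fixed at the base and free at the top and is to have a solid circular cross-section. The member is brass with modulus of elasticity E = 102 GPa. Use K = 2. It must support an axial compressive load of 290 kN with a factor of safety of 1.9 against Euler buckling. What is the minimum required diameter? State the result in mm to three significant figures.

d ≈ 179 mm

Required P_cr = n·P = 1.9 × 290 = 551.0 kN
L_e = K·L = 2 × 4.79 = 9.580 m
Required I = P_cr·L_e²/(π²E) = 5.510×10^5 × 9.580² / (π² × 1.02×10^11) = 5.023×10^-5 m⁴
I_req = 5.023×10^7 mm⁴
Solid circle: I = πd⁴/64  ⇒  d = (64I/π)^(1/4) = (64×5.023×10^7/π)^(1/4) = 179 mm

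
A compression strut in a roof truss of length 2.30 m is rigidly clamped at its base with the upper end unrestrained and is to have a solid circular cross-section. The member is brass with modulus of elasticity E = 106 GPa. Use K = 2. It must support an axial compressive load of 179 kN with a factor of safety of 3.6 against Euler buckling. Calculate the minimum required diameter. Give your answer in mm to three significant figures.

d ≈ 128 mm

Required P_cr = n·P = 3.6 × 179 = 644.4 kN
L_e = K·L = 2 × 2.30 = 4.600 m
Required I = P_cr·L_e²/(π²E) = 6.444×10^5 × 4.600² / (π² × 1.06×10^11) = 1.303×10^-5 m⁴
I_req = 1.303×10^7 mm⁴
Solid circle: I = πd⁴/64  ⇒  d = (64I/π)^(1/4) = (64×1.303×10^7/π)^(1/4) = 128 mm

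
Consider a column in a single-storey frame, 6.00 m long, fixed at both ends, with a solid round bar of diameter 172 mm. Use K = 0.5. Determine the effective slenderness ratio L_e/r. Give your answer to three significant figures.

For a solid circle r = d/4 = 172/4 = 43.00 mm
L_e = K·L = 0.5 × 6.00 m = 3.000 m = 3000.0 mm
λ = L_e / r_min = 3000.0 / 43.00 = 69.8

λ ≈ 69.8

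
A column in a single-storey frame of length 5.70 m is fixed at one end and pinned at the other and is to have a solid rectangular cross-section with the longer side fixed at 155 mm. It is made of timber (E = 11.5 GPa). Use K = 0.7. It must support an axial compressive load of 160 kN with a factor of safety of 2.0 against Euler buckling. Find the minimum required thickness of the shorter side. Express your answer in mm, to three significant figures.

Required P_cr = n·P = 2.0 × 160 = 320.0 kN
L_e = K·L = 0.7 × 5.70 = 3.990 m
Required I = P_cr·L_e²/(π²E) = 3.200×10^5 × 3.990² / (π² × 1.15×10^10) = 4.488×10^-5 m⁴
I_req = 4.488×10^7 mm⁴
Rectangle, weak axis: I_min = h·b³/12 with h = 155 mm fixed  ⇒  b = (12I/h)^(1/3) = 151 mm

b ≈ 151 mm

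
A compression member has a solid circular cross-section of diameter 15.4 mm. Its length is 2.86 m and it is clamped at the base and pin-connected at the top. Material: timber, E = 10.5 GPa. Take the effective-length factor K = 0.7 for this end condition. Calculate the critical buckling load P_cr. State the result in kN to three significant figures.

I = πd⁴/64 = π×15.4⁴/64 = 2.761×10^3 mm⁴
I = 2.761×10^3 mm⁴ = 2.761×10^-9 m⁴
Effective length L_e = K·L = 0.7 × 2.86 = 2.002 m
P_cr = π²EI / L_e² = π² × 10.5×10⁹ × 2.761×10^-9 / 2.002² = 71.39 N

P_cr ≈ 0.0714 kN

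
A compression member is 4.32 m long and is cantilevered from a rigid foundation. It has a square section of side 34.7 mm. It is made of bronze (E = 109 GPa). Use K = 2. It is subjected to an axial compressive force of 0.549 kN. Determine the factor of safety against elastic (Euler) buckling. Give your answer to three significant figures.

n ≈ 3.17

I = a⁴/12 = 34.7⁴/12 = 1.208×10^5 mm⁴
I = 1.208×10^5 mm⁴ = 1.208×10^-7 m⁴
Effective length L_e = K·L = 2 × 4.32 = 8.640 m
P_cr = π²EI / L_e² = π² × 109×10⁹ × 1.208×10^-7 / 8.640² = 1.741×10^3 N
Factor of safety n = P_cr / P = 1.7411 / 0.549 = 3.17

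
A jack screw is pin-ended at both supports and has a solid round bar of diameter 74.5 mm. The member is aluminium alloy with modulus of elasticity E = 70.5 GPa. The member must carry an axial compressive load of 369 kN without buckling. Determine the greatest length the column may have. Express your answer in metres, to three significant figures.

L_max ≈ 1.69 m

I = πd⁴/64 = π×74.5⁴/64 = 1.512×10^6 mm⁴
I = 1.512×10^-6 m⁴
At the buckling limit P_cr = P = 3.690×10^5 N
From P_cr = π²EI/(K·L)²:  L = (1/K)·√(π²EI/P_cr) = (1/1)·√(π²×7.05×10^10×1.512×10^-6/3.690×10^5)
L = 1.69 m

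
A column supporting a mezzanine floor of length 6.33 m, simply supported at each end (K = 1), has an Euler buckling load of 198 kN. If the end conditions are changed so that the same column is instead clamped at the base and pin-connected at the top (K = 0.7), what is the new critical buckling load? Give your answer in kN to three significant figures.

P_cr ∝ 1/K², so P_cr,new = P_cr,old × (K_old/K_new)² = 198 × (1/0.7)²
= 198 × 2.041 = 404 kN

P_cr ≈ 404 kN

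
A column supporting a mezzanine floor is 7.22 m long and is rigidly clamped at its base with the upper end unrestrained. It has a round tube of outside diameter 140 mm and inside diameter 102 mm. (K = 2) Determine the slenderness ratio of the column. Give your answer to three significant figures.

λ ≈ 333

d_o = 140 mm, d_i = 102 mm
I = π(d_o⁴ − d_i⁴)/64 = π(140⁴ − 102.0⁴)/64 = 1.354×10^7 mm⁴
A = 7.223×10^3 mm²;  r_min = √(I/A) = √(1.354×10^7/7.223×10^3) = 43.30 mm
L_e = K·L = 2 × 7.22 m = 14.44 m = 14440 mm
λ = L_e / r_min = 14440 / 43.30 = 333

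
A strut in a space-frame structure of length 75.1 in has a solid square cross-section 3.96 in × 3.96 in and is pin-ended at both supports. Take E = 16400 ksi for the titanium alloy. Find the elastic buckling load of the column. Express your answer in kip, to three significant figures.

P_cr ≈ 588 kip

I = a⁴/12 = 3.96⁴/12 = 20.49 in⁴
Effective length L_e = K·L = 1 × 75.1 = 75.10 in
P_cr = π²EI / L_e² = π² × 16400×10³ × 20.49 / 75.10² = 5.881×10^5 lb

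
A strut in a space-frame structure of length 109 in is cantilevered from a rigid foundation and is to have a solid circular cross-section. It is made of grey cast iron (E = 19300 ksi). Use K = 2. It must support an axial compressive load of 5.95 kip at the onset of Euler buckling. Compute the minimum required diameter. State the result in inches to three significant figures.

L_e = K·L = 2 × 109 = 218.0 in
Required I = P_cr·L_e²/(π²E) = 5.950×10^3 × 218.0² / (π² × 1.93×10^7) = 1.484 in⁴
Solid circle: I = πd⁴/64  ⇒  d = (64I/π)^(1/4) = (64×1.484/π)^(1/4) = 2.35 in

d ≈ 2.35 in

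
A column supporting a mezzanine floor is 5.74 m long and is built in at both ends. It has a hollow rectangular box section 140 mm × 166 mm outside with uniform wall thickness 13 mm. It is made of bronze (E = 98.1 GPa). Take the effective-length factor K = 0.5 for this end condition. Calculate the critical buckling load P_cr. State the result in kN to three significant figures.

P_cr ≈ 2430 kN

Inner dimensions: h_i = 166 − 2×13 = 140.0 mm, b_i = 140 − 2×13 = 114.0 mm
Weak-axis I_min = (h_o·b_o³ − h_i·b_i³)/12 with b_o = 140, b_i = 114.0 mm (shorter outer/inner sides).
I_min = (166×140³ − 140.0×114.0³)/12 = 2.067×10^7 mm⁴
I = 2.067×10^7 mm⁴ = 2.067×10^-5 m⁴
Effective length L_e = K·L = 0.5 × 5.74 = 2.870 m
P_cr = π²EI / L_e² = π² × 98.1×10⁹ × 2.067×10^-5 / 2.870² = 2.430×10^6 N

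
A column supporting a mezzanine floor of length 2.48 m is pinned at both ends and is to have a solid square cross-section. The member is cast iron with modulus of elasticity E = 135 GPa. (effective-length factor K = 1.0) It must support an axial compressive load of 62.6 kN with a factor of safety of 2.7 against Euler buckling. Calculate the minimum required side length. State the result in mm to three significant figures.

Required P_cr = n·P = 2.7 × 62.6 = 169.0 kN
L_e = K·L = 1 × 2.48 = 2.480 m
Required I = P_cr·L_e²/(π²E) = 1.690×10^5 × 2.480² / (π² × 1.35×10^11) = 7.802×10^-7 m⁴
I_req = 7.802×10^5 mm⁴
Solid square: I = a⁴/12  ⇒  a = (12I)^(1/4) = (12×7.802×10^5)^(1/4) = 55.3 mm

a ≈ 55.3 mm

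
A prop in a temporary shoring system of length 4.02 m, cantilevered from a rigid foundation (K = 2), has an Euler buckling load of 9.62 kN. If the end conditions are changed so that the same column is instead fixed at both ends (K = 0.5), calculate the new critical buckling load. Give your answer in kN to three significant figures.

P_cr ≈ 154 kN

P_cr ∝ 1/K², so P_cr,new = P_cr,old × (K_old/K_new)² = 9.62 × (2/0.5)²
= 9.62 × 16.00 = 154 kN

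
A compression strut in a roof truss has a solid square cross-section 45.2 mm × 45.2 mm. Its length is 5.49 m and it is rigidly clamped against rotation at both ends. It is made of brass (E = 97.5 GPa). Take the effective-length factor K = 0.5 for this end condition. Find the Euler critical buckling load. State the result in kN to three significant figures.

I = a⁴/12 = 45.2⁴/12 = 3.478×10^5 mm⁴
I = 3.478×10^5 mm⁴ = 3.478×10^-7 m⁴
Effective length L_e = K·L = 0.5 × 5.49 = 2.745 m
P_cr = π²EI / L_e² = π² × 97.5×10⁹ × 3.478×10^-7 / 2.745² = 4.442×10^4 N

P_cr ≈ 44.4 kN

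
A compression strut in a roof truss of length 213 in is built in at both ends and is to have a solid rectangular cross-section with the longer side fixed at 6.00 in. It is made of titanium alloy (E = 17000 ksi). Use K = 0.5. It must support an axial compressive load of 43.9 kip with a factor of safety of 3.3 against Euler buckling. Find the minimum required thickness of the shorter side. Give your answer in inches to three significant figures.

b ≈ 2.70 in

Required P_cr = n·P = 3.3 × 43.9 = 144.9 kip
L_e = K·L = 0.5 × 213 = 106.5 in
Required I = P_cr·L_e²/(π²E) = 1.449×10^5 × 106.5² / (π² × 1.70×10^7) = 9.793 in⁴
Rectangle, weak axis: I_min = h·b³/12 with h = 6.00 in fixed  ⇒  b = (12I/h)^(1/3) = 2.70 in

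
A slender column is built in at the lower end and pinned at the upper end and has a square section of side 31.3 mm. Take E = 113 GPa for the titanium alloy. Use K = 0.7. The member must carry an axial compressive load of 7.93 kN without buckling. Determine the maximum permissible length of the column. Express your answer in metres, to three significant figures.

L_max ≈ 4.79 m

I = a⁴/12 = 31.3⁴/12 = 7.998×10^4 mm⁴
I = 7.998×10^-8 m⁴
At the buckling limit P_cr = P = 7.930×10^3 N
From P_cr = π²EI/(K·L)²:  L = (1/K)·√(π²EI/P_cr) = (1/0.7)·√(π²×1.13×10^11×7.998×10^-8/7.930×10^3)
L = 4.79 m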